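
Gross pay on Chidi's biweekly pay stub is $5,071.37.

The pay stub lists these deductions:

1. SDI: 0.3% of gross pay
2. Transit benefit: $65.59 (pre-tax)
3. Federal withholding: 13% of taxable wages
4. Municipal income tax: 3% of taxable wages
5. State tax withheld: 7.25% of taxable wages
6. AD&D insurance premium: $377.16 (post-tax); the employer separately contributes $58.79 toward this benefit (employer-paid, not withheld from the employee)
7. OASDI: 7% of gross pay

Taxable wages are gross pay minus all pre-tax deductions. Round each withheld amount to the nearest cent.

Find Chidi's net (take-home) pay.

Transit benefit: $65.59
Taxable wages = $5,071.37 − $65.59 = $5,005.78
Federal withholding: $5,005.78 × 0.13 = $650.75
State tax withheld: $5,005.78 × 0.0725 = $362.92
Municipal income tax: $5,005.78 × 0.03 = $150.17
SDI: $5,071.37 × 0.003 = $15.21
OASDI: $5,071.37 × 0.07 = $355.00
AD&D insurance premium: $377.16
(Employer's $58.79 toward AD&D insurance premium is not withheld from the employee.)
Total deductions = $65.59 + $650.75 + $362.92 + $150.17 + $15.21 + $355.00 + $377.16 = $1,976.80
Net pay = $5,071.37 − $1,976.80 = $3,094.57

$3,094.57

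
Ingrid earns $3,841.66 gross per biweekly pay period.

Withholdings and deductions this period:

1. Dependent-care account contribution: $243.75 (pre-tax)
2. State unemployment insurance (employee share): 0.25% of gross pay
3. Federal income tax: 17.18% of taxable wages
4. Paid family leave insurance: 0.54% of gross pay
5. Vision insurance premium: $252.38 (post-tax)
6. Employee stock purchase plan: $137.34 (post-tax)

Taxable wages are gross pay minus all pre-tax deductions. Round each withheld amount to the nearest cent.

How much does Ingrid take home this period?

$2,559.73

Dependent-care account contribution: $243.75
Taxable wages = $3,841.66 − $243.75 = $3,597.91
Federal income tax: $3,597.91 × 0.1718 = $618.12
State unemployment insurance (employee share): $3,841.66 × 0.0025 = $9.60
Paid family leave insurance: $3,841.66 × 0.0054 = $20.74
Vision insurance premium: $252.38
Employee stock purchase plan: $137.34
Total deductions = $243.75 + $618.12 + $9.60 + $20.74 + $252.38 + $137.34 = $1,281.93
Net pay = $3,841.66 − $1,281.93 = $2,559.73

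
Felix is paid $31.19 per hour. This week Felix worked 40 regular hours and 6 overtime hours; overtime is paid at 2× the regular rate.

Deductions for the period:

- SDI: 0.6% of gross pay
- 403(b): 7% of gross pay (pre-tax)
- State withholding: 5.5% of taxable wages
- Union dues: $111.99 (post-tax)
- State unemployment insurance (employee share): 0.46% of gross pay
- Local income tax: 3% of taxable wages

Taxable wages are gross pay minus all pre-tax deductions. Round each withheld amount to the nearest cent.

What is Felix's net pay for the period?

$1,250.96

Regular pay: 40 × $31.19 = $1,247.60
Overtime pay: 6 × $31.19 × 2 = $374.28
Gross pay = $1,247.60 + $374.28 = $1,621.88
403(b): $1,621.88 × 0.07 = $113.53
Taxable wages = $1,621.88 − $113.53 = $1,508.35
State withholding: $1,508.35 × 0.055 = $82.96
Local income tax: $1,508.35 × 0.03 = $45.25
State unemployment insurance (employee share): $1,621.88 × 0.0046 = $7.46
SDI: $1,621.88 × 0.006 = $9.73
Union dues: $111.99
Total deductions = $113.53 + $82.96 + $45.25 + $7.46 + $9.73 + $111.99 = $370.92
Net pay = $1,621.88 − $370.92 = $1,250.96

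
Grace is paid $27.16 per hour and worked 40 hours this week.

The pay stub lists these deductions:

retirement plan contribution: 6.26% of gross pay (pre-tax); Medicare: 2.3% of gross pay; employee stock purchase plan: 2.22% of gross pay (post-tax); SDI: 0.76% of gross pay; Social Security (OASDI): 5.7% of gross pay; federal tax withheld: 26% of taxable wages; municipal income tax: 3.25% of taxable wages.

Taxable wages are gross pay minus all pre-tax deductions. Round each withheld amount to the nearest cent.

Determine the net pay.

Gross pay: 40 × $27.16 = $1,086.40
Retirement plan contribution: $1,086.40 × 0.0626 = $68.01
Taxable wages = $1,086.40 − $68.01 = $1,018.39
Municipal income tax: $1,018.39 × 0.0325 = $33.10
Federal tax withheld: $1,018.39 × 0.26 = $264.78
SDI: $1,086.40 × 0.0076 = $8.26
Medicare: $1,086.40 × 0.023 = $24.99
Social Security (OASDI): $1,086.40 × 0.057 = $61.92
Employee stock purchase plan: $1,086.40 × 0.0222 = $24.12
Total deductions = $68.01 + $33.10 + $264.78 + $8.26 + $24.99 + $61.92 + $24.12 = $485.18
Net pay = $1,086.40 − $485.18 = $601.22

$601.22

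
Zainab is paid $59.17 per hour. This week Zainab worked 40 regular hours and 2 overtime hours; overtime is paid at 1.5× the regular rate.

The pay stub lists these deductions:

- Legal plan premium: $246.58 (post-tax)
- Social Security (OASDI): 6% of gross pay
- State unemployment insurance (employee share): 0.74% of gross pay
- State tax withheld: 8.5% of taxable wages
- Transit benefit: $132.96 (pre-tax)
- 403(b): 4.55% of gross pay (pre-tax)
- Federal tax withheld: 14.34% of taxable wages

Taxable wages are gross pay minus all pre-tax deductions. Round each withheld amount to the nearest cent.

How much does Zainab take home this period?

$1,353.20

Regular pay: 40 × $59.17 = $2,366.80
Overtime pay: 2 × $59.17 × 1.5 = $177.51
Gross pay = $2,366.80 + $177.51 = $2,544.31
Transit benefit: $132.96
403(b): $2,544.31 × 0.0455 = $115.77
Pre-tax total = $132.96 + $115.77 = $248.73
Taxable wages = $2,544.31 − $248.73 = $2,295.58
Federal tax withheld: $2,295.58 × 0.1434 = $329.19
State tax withheld: $2,295.58 × 0.085 = $195.12
State unemployment insurance (employee share): $2,544.31 × 0.0074 = $18.83
Social Security (OASDI): $2,544.31 × 0.06 = $152.66
Legal plan premium: $246.58
Total deductions = $132.96 + $115.77 + $329.19 + $195.12 + $18.83 + $152.66 + $246.58 = $1,191.11
Net pay = $2,544.31 − $1,191.11 = $1,353.20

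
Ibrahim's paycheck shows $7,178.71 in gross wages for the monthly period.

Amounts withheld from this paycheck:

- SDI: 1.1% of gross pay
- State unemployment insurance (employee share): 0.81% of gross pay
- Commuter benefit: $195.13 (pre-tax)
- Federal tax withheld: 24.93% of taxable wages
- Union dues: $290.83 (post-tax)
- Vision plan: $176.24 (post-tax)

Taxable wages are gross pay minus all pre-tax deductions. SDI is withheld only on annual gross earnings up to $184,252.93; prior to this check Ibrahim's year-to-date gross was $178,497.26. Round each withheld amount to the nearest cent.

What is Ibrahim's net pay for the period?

$4,654.04

Commuter benefit: $195.13
Taxable wages = $7,178.71 − $195.13 = $6,983.58
Federal tax withheld: $6,983.58 × 0.2493 = $1,741.01
SDI: only $184,252.93 − $178,497.26 = $5,755.67 of this check is subject → $5,755.67 × 0.011 = $63.31
State unemployment insurance (employee share): $7,178.71 × 0.0081 = $58.15
Vision plan: $176.24
Union dues: $290.83
Total deductions = $195.13 + $1,741.01 + $63.31 + $58.15 + $176.24 + $290.83 = $2,524.67
Net pay = $7,178.71 − $2,524.67 = $4,654.04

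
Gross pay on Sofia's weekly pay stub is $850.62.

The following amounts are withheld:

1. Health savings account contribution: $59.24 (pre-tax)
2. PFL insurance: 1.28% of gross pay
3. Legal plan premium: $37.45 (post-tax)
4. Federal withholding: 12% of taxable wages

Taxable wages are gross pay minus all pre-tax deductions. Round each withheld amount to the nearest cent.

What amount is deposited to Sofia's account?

Health savings account contribution: $59.24
Taxable wages = $850.62 − $59.24 = $791.38
Federal withholding: $791.38 × 0.12 = $94.97
PFL insurance: $850.62 × 0.0128 = $10.89
Legal plan premium: $37.45
Total deductions = $59.24 + $94.97 + $10.89 + $37.45 = $202.55
Net pay = $850.62 − $202.55 = $648.07

$648.07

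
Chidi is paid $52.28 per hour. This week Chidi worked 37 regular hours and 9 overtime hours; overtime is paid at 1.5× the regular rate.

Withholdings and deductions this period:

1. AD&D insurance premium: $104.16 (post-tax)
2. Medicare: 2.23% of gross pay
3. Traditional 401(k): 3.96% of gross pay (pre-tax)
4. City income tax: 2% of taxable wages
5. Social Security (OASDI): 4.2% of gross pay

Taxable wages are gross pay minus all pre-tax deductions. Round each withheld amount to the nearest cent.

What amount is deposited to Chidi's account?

$2,210.95

Regular pay: 37 × $52.28 = $1,934.36
Overtime pay: 9 × $52.28 × 1.5 = $705.78
Gross pay = $1,934.36 + $705.78 = $2,640.14
Traditional 401(k): $2,640.14 × 0.0396 = $104.55
Taxable wages = $2,640.14 − $104.55 = $2,535.59
City income tax: $2,535.59 × 0.02 = $50.71
Medicare: $2,640.14 × 0.0223 = $58.88
Social Security (OASDI): $2,640.14 × 0.042 = $110.89
AD&D insurance premium: $104.16
Total deductions = $104.55 + $50.71 + $58.88 + $110.89 + $104.16 = $429.19
Net pay = $2,640.14 − $429.19 = $2,210.95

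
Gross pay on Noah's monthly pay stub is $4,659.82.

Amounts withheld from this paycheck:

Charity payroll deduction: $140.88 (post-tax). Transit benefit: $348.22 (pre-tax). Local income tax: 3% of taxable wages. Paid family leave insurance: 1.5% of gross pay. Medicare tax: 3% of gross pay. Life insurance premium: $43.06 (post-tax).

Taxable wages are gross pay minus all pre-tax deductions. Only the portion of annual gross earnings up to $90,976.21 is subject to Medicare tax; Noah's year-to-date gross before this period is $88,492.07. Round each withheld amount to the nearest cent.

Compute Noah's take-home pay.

$3,853.89

Transit benefit: $348.22
Taxable wages = $4,659.82 − $348.22 = $4,311.60
Local income tax: $4,311.60 × 0.03 = $129.35
Medicare tax: only $90,976.21 − $88,492.07 = $2,484.14 of this check is subject → $2,484.14 × 0.03 = $74.52
Paid family leave insurance: $4,659.82 × 0.015 = $69.90
Life insurance premium: $43.06
Charity payroll deduction: $140.88
Total deductions = $348.22 + $129.35 + $74.52 + $69.90 + $43.06 + $140.88 = $805.93
Net pay = $4,659.82 − $805.93 = $3,853.89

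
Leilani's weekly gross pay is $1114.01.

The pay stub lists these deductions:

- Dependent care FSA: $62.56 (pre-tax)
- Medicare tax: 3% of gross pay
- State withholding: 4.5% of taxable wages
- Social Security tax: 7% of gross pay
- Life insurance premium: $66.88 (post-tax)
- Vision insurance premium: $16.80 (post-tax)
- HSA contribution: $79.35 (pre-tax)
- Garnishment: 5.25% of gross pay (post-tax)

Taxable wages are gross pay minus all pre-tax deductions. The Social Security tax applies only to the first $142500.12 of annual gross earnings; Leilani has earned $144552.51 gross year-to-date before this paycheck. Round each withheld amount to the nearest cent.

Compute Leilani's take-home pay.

$752.77

Dependent care FSA: $62.56
HSA contribution: $79.35
Pre-tax total = $62.56 + $79.35 = $141.91
Taxable wages = $1114.01 − $141.91 = $972.10
State withholding: $972.10 × 0.045 = $43.74
Social Security tax: annual cap $142500.12 already reached (YTD $144552.51), so $0.00
Medicare tax: $1114.01 × 0.03 = $33.42
Vision insurance premium: $16.80
Life insurance premium: $66.88
Garnishment: $1114.01 × 0.0525 = $58.49
Total deductions = $62.56 + $79.35 + $43.74 + $0.00 + $33.42 + $16.80 + $66.88 + $58.49 = $361.24
Net pay = $1114.01 − $361.24 = $752.77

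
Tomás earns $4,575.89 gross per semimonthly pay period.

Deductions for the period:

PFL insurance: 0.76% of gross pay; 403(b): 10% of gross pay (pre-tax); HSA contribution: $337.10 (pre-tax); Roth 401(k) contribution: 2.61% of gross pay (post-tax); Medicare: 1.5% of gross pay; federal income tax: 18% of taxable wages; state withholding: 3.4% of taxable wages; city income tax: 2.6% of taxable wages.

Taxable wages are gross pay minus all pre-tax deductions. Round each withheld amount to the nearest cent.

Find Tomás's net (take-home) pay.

HSA contribution: $337.10
403(b): $4,575.89 × 0.1 = $457.59
Pre-tax total = $337.10 + $457.59 = $794.69
Taxable wages = $4,575.89 − $794.69 = $3,781.20
Federal income tax: $3,781.20 × 0.18 = $680.62
City income tax: $3,781.20 × 0.026 = $98.31
State withholding: $3,781.20 × 0.034 = $128.56
PFL insurance: $4,575.89 × 0.0076 = $34.78
Medicare: $4,575.89 × 0.015 = $68.64
Roth 401(k) contribution: $4,575.89 × 0.0261 = $119.43
Total deductions = $337.10 + $457.59 + $680.62 + $98.31 + $128.56 + $34.78 + $68.64 + $119.43 = $1,925.03
Net pay = $4,575.89 − $1,925.03 = $2,650.86

$2,650.86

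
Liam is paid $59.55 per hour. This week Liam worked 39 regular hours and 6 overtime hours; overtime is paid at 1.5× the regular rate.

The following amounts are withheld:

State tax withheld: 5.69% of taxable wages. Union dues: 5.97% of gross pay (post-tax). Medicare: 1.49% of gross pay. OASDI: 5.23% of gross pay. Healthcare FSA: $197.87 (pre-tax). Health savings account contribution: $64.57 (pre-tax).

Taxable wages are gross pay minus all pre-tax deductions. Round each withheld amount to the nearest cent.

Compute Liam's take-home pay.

Regular pay: 39 × $59.55 = $2,322.45
Overtime pay: 6 × $59.55 × 1.5 = $535.95
Gross pay = $2,322.45 + $535.95 = $2,858.40
Health savings account contribution: $64.57
Healthcare FSA: $197.87
Pre-tax total = $64.57 + $197.87 = $262.44
Taxable wages = $2,858.40 − $262.44 = $2,595.96
State tax withheld: $2,595.96 × 0.0569 = $147.71
Medicare: $2,858.40 × 0.0149 = $42.59
OASDI: $2,858.40 × 0.0523 = $149.49
Union dues: $2,858.40 × 0.0597 = $170.65
Total deductions = $64.57 + $197.87 + $147.71 + $42.59 + $149.49 + $170.65 = $772.88
Net pay = $2,858.40 − $772.88 = $2,085.52

$2,085.52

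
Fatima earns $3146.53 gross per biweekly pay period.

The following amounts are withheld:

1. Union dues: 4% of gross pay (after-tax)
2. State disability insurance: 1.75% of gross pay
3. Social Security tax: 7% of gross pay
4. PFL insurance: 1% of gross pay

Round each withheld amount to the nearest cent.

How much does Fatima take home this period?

$2713.88

Social Security tax: $3146.53 × 0.07 = $220.26
PFL insurance: $3146.53 × 0.01 = $31.47
State disability insurance: $3146.53 × 0.0175 = $55.06
Union dues: $3146.53 × 0.04 = $125.86
Total deductions = $220.26 + $31.47 + $55.06 + $125.86 = $432.65
Net pay = $3146.53 − $432.65 = $2713.88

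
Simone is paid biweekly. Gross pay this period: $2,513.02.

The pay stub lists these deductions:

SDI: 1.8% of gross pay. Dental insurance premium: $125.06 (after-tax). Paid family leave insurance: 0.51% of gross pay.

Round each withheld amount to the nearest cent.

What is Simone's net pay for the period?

$2,329.91

SDI: $2,513.02 × 0.018 = $45.23
Paid family leave insurance: $2,513.02 × 0.0051 = $12.82
Dental insurance premium: $125.06
Total deductions = $45.23 + $12.82 + $125.06 = $183.11
Net pay = $2,513.02 − $183.11 = $2,329.91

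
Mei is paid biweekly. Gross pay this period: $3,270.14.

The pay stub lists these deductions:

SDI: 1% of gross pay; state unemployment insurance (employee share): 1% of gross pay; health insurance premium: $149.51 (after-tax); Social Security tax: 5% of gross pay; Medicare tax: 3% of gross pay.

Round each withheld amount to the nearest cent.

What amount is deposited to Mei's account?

SDI: $3,270.14 × 0.01 = $32.70
Medicare tax: $3,270.14 × 0.03 = $98.10
Social Security tax: $3,270.14 × 0.05 = $163.51
State unemployment insurance (employee share): $3,270.14 × 0.01 = $32.70
Health insurance premium: $149.51
Total deductions = $32.70 + $98.10 + $163.51 + $32.70 + $149.51 = $476.52
Net pay = $3,270.14 − $476.52 = $2,793.62

$2,793.62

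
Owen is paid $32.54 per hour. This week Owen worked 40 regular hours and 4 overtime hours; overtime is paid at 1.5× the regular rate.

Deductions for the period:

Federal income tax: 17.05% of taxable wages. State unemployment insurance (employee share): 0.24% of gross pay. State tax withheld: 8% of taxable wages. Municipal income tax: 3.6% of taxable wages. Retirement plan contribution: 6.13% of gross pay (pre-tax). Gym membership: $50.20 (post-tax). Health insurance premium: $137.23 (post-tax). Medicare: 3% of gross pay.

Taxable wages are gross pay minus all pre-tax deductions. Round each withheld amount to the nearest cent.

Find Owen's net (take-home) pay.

$766.59

Regular pay: 40 × $32.54 = $1,301.60
Overtime pay: 4 × $32.54 × 1.5 = $195.24
Gross pay = $1,301.60 + $195.24 = $1,496.84
Retirement plan contribution: $1,496.84 × 0.0613 = $91.76
Taxable wages = $1,496.84 − $91.76 = $1,405.08
State tax withheld: $1,405.08 × 0.08 = $112.41
Municipal income tax: $1,405.08 × 0.036 = $50.58
Federal income tax: $1,405.08 × 0.1705 = $239.57
Medicare: $1,496.84 × 0.03 = $44.91
State unemployment insurance (employee share): $1,496.84 × 0.0024 = $3.59
Health insurance premium: $137.23
Gym membership: $50.20
Total deductions = $91.76 + $112.41 + $50.58 + $239.57 + $44.91 + $3.59 + $137.23 + $50.20 = $730.25
Net pay = $1,496.84 − $730.25 = $766.59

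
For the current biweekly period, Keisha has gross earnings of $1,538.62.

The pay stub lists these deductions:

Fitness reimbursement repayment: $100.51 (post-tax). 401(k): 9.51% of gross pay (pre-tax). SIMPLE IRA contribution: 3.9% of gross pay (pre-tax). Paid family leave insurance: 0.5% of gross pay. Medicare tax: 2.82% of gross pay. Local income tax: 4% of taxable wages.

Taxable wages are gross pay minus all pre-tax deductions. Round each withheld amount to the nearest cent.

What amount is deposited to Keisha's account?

401(k): $1,538.62 × 0.0951 = $146.32
SIMPLE IRA contribution: $1,538.62 × 0.039 = $60.01
Pre-tax total = $146.32 + $60.01 = $206.33
Taxable wages = $1,538.62 − $206.33 = $1,332.29
Local income tax: $1,332.29 × 0.04 = $53.29
Medicare tax: $1,538.62 × 0.0282 = $43.39
Paid family leave insurance: $1,538.62 × 0.005 = $7.69
Fitness reimbursement repayment: $100.51
Total deductions = $146.32 + $60.01 + $53.29 + $43.39 + $7.69 + $100.51 = $411.21
Net pay = $1,538.62 − $411.21 = $1,127.41

$1,127.41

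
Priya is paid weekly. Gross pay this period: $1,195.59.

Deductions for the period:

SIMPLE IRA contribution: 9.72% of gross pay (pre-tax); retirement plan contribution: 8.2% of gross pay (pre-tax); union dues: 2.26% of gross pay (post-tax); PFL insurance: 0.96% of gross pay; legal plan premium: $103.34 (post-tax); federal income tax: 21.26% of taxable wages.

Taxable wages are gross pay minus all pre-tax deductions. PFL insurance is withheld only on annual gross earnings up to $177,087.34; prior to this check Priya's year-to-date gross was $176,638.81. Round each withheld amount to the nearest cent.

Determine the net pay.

Retirement plan contribution: $1,195.59 × 0.082 = $98.04
SIMPLE IRA contribution: $1,195.59 × 0.0972 = $116.21
Pre-tax total = $98.04 + $116.21 = $214.25
Taxable wages = $1,195.59 − $214.25 = $981.34
Federal income tax: $981.34 × 0.2126 = $208.63
PFL insurance: only $177,087.34 − $176,638.81 = $448.53 of this check is subject → $448.53 × 0.0096 = $4.31
Union dues: $1,195.59 × 0.0226 = $27.02
Legal plan premium: $103.34
Total deductions = $98.04 + $116.21 + $208.63 + $4.31 + $27.02 + $103.34 = $557.55
Net pay = $1,195.59 − $557.55 = $638.04

$638.04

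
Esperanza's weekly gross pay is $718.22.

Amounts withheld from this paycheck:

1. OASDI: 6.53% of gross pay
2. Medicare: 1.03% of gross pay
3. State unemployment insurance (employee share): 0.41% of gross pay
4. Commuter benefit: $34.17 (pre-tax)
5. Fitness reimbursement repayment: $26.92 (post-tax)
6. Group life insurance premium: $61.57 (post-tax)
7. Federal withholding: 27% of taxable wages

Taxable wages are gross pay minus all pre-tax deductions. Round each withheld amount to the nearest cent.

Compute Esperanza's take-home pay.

$353.63

Commuter benefit: $34.17
Taxable wages = $718.22 − $34.17 = $684.05
Federal withholding: $684.05 × 0.27 = $184.69
State unemployment insurance (employee share): $718.22 × 0.0041 = $2.94
OASDI: $718.22 × 0.0653 = $46.90
Medicare: $718.22 × 0.0103 = $7.40
Fitness reimbursement repayment: $26.92
Group life insurance premium: $61.57
Total deductions = $34.17 + $184.69 + $2.94 + $46.90 + $7.40 + $26.92 + $61.57 = $364.59
Net pay = $718.22 − $364.59 = $353.63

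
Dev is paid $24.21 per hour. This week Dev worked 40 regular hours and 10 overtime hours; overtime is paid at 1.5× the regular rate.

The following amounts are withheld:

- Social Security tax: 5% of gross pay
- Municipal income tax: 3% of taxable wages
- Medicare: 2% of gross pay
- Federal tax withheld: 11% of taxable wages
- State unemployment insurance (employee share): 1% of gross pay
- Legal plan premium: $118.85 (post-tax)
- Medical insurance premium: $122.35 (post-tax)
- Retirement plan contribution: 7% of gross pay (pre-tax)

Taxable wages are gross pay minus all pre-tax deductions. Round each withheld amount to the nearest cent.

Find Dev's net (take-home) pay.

$717.24

Regular pay: 40 × $24.21 = $968.40
Overtime pay: 10 × $24.21 × 1.5 = $363.15
Gross pay = $968.40 + $363.15 = $1,331.55
Retirement plan contribution: $1,331.55 × 0.07 = $93.21
Taxable wages = $1,331.55 − $93.21 = $1,238.34
Municipal income tax: $1,238.34 × 0.03 = $37.15
Federal tax withheld: $1,238.34 × 0.11 = $136.22
Social Security tax: $1,331.55 × 0.05 = $66.58
State unemployment insurance (employee share): $1,331.55 × 0.01 = $13.32
Medicare: $1,331.55 × 0.02 = $26.63
Legal plan premium: $118.85
Medical insurance premium: $122.35
Total deductions = $93.21 + $37.15 + $136.22 + $66.58 + $13.32 + $26.63 + $118.85 + $122.35 = $614.31
Net pay = $1,331.55 − $614.31 = $717.24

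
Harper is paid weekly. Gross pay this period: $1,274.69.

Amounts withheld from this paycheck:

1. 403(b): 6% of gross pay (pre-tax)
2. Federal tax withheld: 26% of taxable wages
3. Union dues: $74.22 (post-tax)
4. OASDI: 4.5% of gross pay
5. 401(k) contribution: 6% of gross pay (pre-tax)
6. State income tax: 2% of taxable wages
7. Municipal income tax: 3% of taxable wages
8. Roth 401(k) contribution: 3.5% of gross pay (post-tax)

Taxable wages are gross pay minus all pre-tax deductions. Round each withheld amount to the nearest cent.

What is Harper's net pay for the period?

$597.81

403(b): $1,274.69 × 0.06 = $76.48
401(k) contribution: $1,274.69 × 0.06 = $76.48
Pre-tax total = $76.48 + $76.48 = $152.96
Taxable wages = $1,274.69 − $152.96 = $1,121.73
State income tax: $1,121.73 × 0.02 = $22.43
Municipal income tax: $1,121.73 × 0.03 = $33.65
Federal tax withheld: $1,121.73 × 0.26 = $291.65
OASDI: $1,274.69 × 0.045 = $57.36
Union dues: $74.22
Roth 401(k) contribution: $1,274.69 × 0.035 = $44.61
Total deductions = $76.48 + $76.48 + $22.43 + $33.65 + $291.65 + $57.36 + $74.22 + $44.61 = $676.88
Net pay = $1,274.69 − $676.88 = $597.81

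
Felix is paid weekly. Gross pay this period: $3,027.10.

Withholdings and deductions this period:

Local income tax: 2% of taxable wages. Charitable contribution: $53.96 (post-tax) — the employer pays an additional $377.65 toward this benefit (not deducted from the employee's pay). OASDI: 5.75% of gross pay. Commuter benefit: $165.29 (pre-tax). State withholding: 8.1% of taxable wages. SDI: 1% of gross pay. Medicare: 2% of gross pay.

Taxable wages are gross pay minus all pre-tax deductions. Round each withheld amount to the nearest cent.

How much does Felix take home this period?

$2,253.93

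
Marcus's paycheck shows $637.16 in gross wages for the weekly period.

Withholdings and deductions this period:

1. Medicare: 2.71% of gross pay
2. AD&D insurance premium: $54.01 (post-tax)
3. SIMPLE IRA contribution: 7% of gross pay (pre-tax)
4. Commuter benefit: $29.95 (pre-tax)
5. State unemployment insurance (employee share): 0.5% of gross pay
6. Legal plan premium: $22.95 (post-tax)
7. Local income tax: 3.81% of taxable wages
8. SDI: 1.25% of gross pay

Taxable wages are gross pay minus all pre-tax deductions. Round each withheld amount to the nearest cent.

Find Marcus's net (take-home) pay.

Commuter benefit: $29.95
SIMPLE IRA contribution: $637.16 × 0.07 = $44.60
Pre-tax total = $29.95 + $44.60 = $74.55
Taxable wages = $637.16 − $74.55 = $562.61
Local income tax: $562.61 × 0.0381 = $21.44
State unemployment insurance (employee share): $637.16 × 0.005 = $3.19
Medicare: $637.16 × 0.0271 = $17.27
SDI: $637.16 × 0.0125 = $7.96
AD&D insurance premium: $54.01
Legal plan premium: $22.95
Total deductions = $29.95 + $44.60 + $21.44 + $3.19 + $17.27 + $7.96 + $54.01 + $22.95 = $201.37
Net pay = $637.16 − $201.37 = $435.79

$435.79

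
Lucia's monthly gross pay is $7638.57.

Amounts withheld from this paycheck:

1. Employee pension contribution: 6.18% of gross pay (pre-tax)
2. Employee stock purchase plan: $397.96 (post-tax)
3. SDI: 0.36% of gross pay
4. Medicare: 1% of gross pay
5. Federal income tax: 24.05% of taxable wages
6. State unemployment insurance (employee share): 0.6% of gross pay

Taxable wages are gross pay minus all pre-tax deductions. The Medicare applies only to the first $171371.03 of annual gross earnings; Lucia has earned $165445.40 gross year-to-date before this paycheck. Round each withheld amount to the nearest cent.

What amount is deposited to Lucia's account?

Employee pension contribution: $7638.57 × 0.0618 = $472.06
Taxable wages = $7638.57 − $472.06 = $7166.51
Federal income tax: $7166.51 × 0.2405 = $1723.55
State unemployment insurance (employee share): $7638.57 × 0.006 = $45.83
SDI: $7638.57 × 0.0036 = $27.50
Medicare: only $171371.03 − $165445.40 = $5925.63 of this check is subject → $5925.63 × 0.01 = $59.26
Employee stock purchase plan: $397.96
Total deductions = $472.06 + $1723.55 + $45.83 + $27.50 + $59.26 + $397.96 = $2726.16
Net pay = $7638.57 − $2726.16 = $4912.41

$4912.41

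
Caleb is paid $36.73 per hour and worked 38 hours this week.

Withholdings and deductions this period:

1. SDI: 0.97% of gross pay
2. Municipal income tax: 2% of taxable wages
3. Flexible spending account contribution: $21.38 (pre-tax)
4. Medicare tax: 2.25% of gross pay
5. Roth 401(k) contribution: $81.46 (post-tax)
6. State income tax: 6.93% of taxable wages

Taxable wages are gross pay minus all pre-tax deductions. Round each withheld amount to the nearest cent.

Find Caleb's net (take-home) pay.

$1,125.23

Gross pay: 38 × $36.73 = $1,395.74
Flexible spending account contribution: $21.38
Taxable wages = $1,395.74 − $21.38 = $1,374.36
State income tax: $1,374.36 × 0.0693 = $95.24
Municipal income tax: $1,374.36 × 0.02 = $27.49
Medicare tax: $1,395.74 × 0.0225 = $31.40
SDI: $1,395.74 × 0.0097 = $13.54
Roth 401(k) contribution: $81.46
Total deductions = $21.38 + $95.24 + $27.49 + $31.40 + $13.54 + $81.46 = $270.51
Net pay = $1,395.74 − $270.51 = $1,125.23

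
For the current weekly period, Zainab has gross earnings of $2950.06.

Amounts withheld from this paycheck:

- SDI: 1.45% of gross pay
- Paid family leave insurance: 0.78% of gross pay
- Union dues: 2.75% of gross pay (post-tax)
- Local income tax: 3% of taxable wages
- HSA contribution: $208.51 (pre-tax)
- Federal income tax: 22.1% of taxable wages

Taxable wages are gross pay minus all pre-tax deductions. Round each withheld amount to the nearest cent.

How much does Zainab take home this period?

$1906.50

HSA contribution: $208.51
Taxable wages = $2950.06 − $208.51 = $2741.55
Federal income tax: $2741.55 × 0.221 = $605.88
Local income tax: $2741.55 × 0.03 = $82.25
Paid family leave insurance: $2950.06 × 0.0078 = $23.01
SDI: $2950.06 × 0.0145 = $42.78
Union dues: $2950.06 × 0.0275 = $81.13
Total deductions = $208.51 + $605.88 + $82.25 + $23.01 + $42.78 + $81.13 = $1043.56
Net pay = $2950.06 − $1043.56 = $1906.50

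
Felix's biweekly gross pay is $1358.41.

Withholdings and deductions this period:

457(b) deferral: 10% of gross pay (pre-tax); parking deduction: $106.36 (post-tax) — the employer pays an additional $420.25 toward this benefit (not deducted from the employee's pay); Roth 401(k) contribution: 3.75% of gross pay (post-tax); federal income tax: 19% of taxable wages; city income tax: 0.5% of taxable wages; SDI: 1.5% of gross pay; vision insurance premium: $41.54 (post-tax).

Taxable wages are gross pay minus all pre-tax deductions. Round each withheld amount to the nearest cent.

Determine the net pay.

$764.95

457(b) deferral: $1358.41 × 0.1 = $135.84
Taxable wages = $1358.41 − $135.84 = $1222.57
Federal income tax: $1222.57 × 0.19 = $232.29
City income tax: $1222.57 × 0.005 = $6.11
SDI: $1358.41 × 0.015 = $20.38
Roth 401(k) contribution: $1358.41 × 0.0375 = $50.94
Parking deduction: $106.36
Vision insurance premium: $41.54
(Employer's $420.25 toward parking deduction is not withheld from the employee.)
Total deductions = $135.84 + $232.29 + $6.11 + $20.38 + $50.94 + $106.36 + $41.54 = $593.46
Net pay = $1358.41 − $593.46 = $764.95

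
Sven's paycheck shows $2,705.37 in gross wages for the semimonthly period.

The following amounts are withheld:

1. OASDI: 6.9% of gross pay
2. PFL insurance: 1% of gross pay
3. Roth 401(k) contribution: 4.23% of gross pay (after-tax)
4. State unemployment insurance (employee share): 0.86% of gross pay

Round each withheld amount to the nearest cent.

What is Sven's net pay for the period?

OASDI: $2,705.37 × 0.069 = $186.67
PFL insurance: $2,705.37 × 0.01 = $27.05
State unemployment insurance (employee share): $2,705.37 × 0.0086 = $23.27
Roth 401(k) contribution: $2,705.37 × 0.0423 = $114.44
Total deductions = $186.67 + $27.05 + $23.27 + $114.44 = $351.43
Net pay = $2,705.37 − $351.43 = $2,353.94

$2,353.94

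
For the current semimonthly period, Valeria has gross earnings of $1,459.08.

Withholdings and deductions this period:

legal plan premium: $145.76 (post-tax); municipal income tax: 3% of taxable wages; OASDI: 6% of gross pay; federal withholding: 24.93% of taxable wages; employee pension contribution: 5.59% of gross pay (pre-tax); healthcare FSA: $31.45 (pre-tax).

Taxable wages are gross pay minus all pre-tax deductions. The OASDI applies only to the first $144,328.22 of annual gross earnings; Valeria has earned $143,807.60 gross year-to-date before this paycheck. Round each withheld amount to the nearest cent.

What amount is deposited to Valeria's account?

$793.11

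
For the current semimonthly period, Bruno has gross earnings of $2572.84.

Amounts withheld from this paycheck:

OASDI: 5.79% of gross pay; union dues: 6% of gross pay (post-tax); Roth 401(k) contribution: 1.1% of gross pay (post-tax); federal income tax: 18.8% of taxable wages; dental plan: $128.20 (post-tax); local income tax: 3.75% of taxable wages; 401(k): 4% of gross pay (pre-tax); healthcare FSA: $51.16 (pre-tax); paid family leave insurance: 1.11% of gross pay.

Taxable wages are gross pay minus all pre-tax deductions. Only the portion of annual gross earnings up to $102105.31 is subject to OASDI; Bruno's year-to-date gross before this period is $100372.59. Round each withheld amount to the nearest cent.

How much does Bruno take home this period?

$1433.59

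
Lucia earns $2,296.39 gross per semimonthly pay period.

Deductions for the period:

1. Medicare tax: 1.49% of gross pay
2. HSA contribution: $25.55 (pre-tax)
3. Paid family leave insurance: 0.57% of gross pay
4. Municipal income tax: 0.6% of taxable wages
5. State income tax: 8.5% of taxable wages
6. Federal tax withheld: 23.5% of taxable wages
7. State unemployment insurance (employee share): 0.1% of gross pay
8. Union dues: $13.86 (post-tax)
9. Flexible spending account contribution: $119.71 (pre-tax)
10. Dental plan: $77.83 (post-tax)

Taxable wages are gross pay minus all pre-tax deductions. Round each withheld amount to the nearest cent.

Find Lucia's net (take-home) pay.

$1,308.55

Flexible spending account contribution: $119.71
HSA contribution: $25.55
Pre-tax total = $119.71 + $25.55 = $145.26
Taxable wages = $2,296.39 − $145.26 = $2,151.13
State income tax: $2,151.13 × 0.085 = $182.85
Municipal income tax: $2,151.13 × 0.006 = $12.91
Federal tax withheld: $2,151.13 × 0.235 = $505.52
Medicare tax: $2,296.39 × 0.0149 = $34.22
State unemployment insurance (employee share): $2,296.39 × 0.001 = $2.30
Paid family leave insurance: $2,296.39 × 0.0057 = $13.09
Union dues: $13.86
Dental plan: $77.83
Total deductions = $119.71 + $25.55 + $182.85 + $12.91 + $505.52 + $34.22 + $2.30 + $13.09 + $13.86 + $77.83 = $987.84
Net pay = $2,296.39 − $987.84 = $1,308.55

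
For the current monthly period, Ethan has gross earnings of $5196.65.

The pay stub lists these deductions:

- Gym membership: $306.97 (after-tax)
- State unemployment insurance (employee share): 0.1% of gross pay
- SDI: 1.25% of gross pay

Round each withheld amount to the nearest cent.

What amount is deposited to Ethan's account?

$4819.52

SDI: $5196.65 × 0.0125 = $64.96
State unemployment insurance (employee share): $5196.65 × 0.001 = $5.20
Gym membership: $306.97
Total deductions = $64.96 + $5.20 + $306.97 = $377.13
Net pay = $5196.65 − $377.13 = $4819.52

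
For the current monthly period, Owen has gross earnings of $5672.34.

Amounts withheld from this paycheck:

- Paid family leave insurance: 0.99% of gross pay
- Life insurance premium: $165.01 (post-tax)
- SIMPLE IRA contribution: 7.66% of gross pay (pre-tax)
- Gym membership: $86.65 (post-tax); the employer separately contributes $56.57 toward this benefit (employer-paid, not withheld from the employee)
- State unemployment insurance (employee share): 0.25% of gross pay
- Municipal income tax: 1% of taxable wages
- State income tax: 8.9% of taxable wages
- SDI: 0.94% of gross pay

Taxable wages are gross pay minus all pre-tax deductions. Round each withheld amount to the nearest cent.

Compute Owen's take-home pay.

SIMPLE IRA contribution: $5672.34 × 0.0766 = $434.50
Taxable wages = $5672.34 − $434.50 = $5237.84
Municipal income tax: $5237.84 × 0.01 = $52.38
State income tax: $5237.84 × 0.089 = $466.17
SDI: $5672.34 × 0.0094 = $53.32
Paid family leave insurance: $5672.34 × 0.0099 = $56.16
State unemployment insurance (employee share): $5672.34 × 0.0025 = $14.18
Gym membership: $86.65
Life insurance premium: $165.01
(Employer's $56.57 toward gym membership is not withheld from the employee.)
Total deductions = $434.50 + $52.38 + $466.17 + $53.32 + $56.16 + $14.18 + $86.65 + $165.01 = $1328.37
Net pay = $5672.34 − $1328.37 = $4343.97

$4343.97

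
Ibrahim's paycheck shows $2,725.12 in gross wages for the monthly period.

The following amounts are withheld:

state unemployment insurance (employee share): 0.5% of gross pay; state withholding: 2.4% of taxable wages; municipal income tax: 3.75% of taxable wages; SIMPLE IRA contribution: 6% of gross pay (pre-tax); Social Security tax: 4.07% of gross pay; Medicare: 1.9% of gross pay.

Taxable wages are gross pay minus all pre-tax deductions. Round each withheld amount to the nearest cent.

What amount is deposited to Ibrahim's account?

$2,227.75

SIMPLE IRA contribution: $2,725.12 × 0.06 = $163.51
Taxable wages = $2,725.12 − $163.51 = $2,561.61
Municipal income tax: $2,561.61 × 0.0375 = $96.06
State withholding: $2,561.61 × 0.024 = $61.48
State unemployment insurance (employee share): $2,725.12 × 0.005 = $13.63
Medicare: $2,725.12 × 0.019 = $51.78
Social Security tax: $2,725.12 × 0.0407 = $110.91
Total deductions = $163.51 + $96.06 + $61.48 + $13.63 + $51.78 + $110.91 = $497.37
Net pay = $2,725.12 − $497.37 = $2,227.75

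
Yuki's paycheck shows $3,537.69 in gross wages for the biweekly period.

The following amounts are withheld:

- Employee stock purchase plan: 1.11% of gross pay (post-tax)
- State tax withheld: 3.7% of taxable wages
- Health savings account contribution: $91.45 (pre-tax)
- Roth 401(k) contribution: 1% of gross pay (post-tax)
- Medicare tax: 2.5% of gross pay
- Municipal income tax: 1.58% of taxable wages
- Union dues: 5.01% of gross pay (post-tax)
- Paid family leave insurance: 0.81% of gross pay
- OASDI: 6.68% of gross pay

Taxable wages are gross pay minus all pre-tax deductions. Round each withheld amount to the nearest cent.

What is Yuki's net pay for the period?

$2,658.97

Health savings account contribution: $91.45
Taxable wages = $3,537.69 − $91.45 = $3,446.24
Municipal income tax: $3,446.24 × 0.0158 = $54.45
State tax withheld: $3,446.24 × 0.037 = $127.51
OASDI: $3,537.69 × 0.0668 = $236.32
Medicare tax: $3,537.69 × 0.025 = $88.44
Paid family leave insurance: $3,537.69 × 0.0081 = $28.66
Union dues: $3,537.69 × 0.0501 = $177.24
Roth 401(k) contribution: $3,537.69 × 0.01 = $35.38
Employee stock purchase plan: $3,537.69 × 0.0111 = $39.27
Total deductions = $91.45 + $54.45 + $127.51 + $236.32 + $88.44 + $28.66 + $177.24 + $35.38 + $39.27 = $878.72
Net pay = $3,537.69 − $878.72 = $2,658.97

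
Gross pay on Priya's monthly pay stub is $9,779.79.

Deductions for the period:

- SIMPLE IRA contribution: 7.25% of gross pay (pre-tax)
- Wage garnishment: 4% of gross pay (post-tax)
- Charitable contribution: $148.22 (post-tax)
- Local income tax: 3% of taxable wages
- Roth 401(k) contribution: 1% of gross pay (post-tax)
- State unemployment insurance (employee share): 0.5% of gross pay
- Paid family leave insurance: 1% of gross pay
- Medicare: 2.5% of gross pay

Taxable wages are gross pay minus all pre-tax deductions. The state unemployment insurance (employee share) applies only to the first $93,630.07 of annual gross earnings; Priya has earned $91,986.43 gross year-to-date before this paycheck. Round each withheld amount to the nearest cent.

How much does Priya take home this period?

SIMPLE IRA contribution: $9,779.79 × 0.0725 = $709.03
Taxable wages = $9,779.79 − $709.03 = $9,070.76
Local income tax: $9,070.76 × 0.03 = $272.12
State unemployment insurance (employee share): only $93,630.07 − $91,986.43 = $1,643.64 of this check is subject → $1,643.64 × 0.005 = $8.22
Paid family leave insurance: $9,779.79 × 0.01 = $97.80
Medicare: $9,779.79 × 0.025 = $244.49
Charitable contribution: $148.22
Wage garnishment: $9,779.79 × 0.04 = $391.19
Roth 401(k) contribution: $9,779.79 × 0.01 = $97.80
Total deductions = $709.03 + $272.12 + $8.22 + $97.80 + $244.49 + $148.22 + $391.19 + $97.80 = $1,968.87
Net pay = $9,779.79 − $1,968.87 = $7,810.92

$7,810.92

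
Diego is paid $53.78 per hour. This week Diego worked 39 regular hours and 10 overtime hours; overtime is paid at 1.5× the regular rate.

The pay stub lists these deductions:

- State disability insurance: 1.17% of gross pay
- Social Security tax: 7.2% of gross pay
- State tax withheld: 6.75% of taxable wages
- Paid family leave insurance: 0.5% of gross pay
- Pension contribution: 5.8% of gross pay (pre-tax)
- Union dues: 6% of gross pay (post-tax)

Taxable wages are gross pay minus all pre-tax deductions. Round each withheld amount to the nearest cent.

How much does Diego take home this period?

Regular pay: 39 × $53.78 = $2,097.42
Overtime pay: 10 × $53.78 × 1.5 = $806.70
Gross pay = $2,097.42 + $806.70 = $2,904.12
Pension contribution: $2,904.12 × 0.058 = $168.44
Taxable wages = $2,904.12 − $168.44 = $2,735.68
State tax withheld: $2,735.68 × 0.0675 = $184.66
Paid family leave insurance: $2,904.12 × 0.005 = $14.52
State disability insurance: $2,904.12 × 0.0117 = $33.98
Social Security tax: $2,904.12 × 0.072 = $209.10
Union dues: $2,904.12 × 0.06 = $174.25
Total deductions = $168.44 + $184.66 + $14.52 + $33.98 + $209.10 + $174.25 = $784.95
Net pay = $2,904.12 − $784.95 = $2,119.17

$2,119.17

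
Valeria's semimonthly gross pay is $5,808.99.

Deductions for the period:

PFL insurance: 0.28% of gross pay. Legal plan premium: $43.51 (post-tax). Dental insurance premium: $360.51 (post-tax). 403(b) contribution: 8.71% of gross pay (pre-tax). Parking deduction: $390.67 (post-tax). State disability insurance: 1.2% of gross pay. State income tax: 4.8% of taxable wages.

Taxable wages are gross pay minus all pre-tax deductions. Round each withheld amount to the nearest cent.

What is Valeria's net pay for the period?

$4,167.81

403(b) contribution: $5,808.99 × 0.0871 = $505.96
Taxable wages = $5,808.99 − $505.96 = $5,303.03
State income tax: $5,303.03 × 0.048 = $254.55
PFL insurance: $5,808.99 × 0.0028 = $16.27
State disability insurance: $5,808.99 × 0.012 = $69.71
Parking deduction: $390.67
Legal plan premium: $43.51
Dental insurance premium: $360.51
Total deductions = $505.96 + $254.55 + $16.27 + $69.71 + $390.67 + $43.51 + $360.51 = $1,641.18
Net pay = $5,808.99 − $1,641.18 = $4,167.81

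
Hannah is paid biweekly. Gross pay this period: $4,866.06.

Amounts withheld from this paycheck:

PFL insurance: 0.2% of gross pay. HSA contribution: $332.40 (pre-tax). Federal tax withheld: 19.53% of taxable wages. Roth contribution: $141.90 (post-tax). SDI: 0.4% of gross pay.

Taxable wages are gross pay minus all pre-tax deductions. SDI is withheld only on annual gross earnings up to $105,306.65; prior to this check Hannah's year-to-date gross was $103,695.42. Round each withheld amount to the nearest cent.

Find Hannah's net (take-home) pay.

HSA contribution: $332.40
Taxable wages = $4,866.06 − $332.40 = $4,533.66
Federal tax withheld: $4,533.66 × 0.1953 = $885.42
PFL insurance: $4,866.06 × 0.002 = $9.73
SDI: only $105,306.65 − $103,695.42 = $1,611.23 of this check is subject → $1,611.23 × 0.004 = $6.44
Roth contribution: $141.90
Total deductions = $332.40 + $885.42 + $9.73 + $6.44 + $141.90 = $1,375.89
Net pay = $4,866.06 − $1,375.89 = $3,490.17

$3,490.17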